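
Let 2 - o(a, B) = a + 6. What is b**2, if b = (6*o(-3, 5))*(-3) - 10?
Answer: 64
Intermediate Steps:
o(a, B) = -4 - a (o(a, B) = 2 - (a + 6) = 2 - (6 + a) = 2 + (-6 - a) = -4 - a)
b = 8 (b = (6*(-4 - 1*(-3)))*(-3) - 10 = (6*(-4 + 3))*(-3) - 10 = (6*(-1))*(-3) - 10 = -6*(-3) - 10 = 18 - 10 = 8)
b**2 = 8**2 = 64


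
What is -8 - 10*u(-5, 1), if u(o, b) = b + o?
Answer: 32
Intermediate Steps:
-8 - 10*u(-5, 1) = -8 - 10*(1 - 5) = -8 - 10*(-4) = -8 + 40 = 32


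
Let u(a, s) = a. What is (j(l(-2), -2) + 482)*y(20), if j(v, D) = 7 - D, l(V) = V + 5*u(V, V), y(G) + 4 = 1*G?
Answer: 7856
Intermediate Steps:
y(G) = -4 + G (y(G) = -4 + 1*G = -4 + G)
l(V) = 6*V (l(V) = V + 5*V = 6*V)
(j(l(-2), -2) + 482)*y(20) = ((7 - 1*(-2)) + 482)*(-4 + 20) = ((7 + 2) + 482)*16 = (9 + 482)*16 = 491*16 = 7856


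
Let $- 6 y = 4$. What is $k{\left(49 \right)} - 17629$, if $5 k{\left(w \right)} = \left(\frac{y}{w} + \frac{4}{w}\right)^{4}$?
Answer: $- \frac{8231841821149}{466948881} \approx -17629.0$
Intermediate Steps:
$y = - \frac{2}{3}$ ($y = \left(- \frac{1}{6}\right) 4 = - \frac{2}{3} \approx -0.66667$)
$k{\left(w \right)} = \frac{2000}{81 w^{4}}$ ($k{\left(w \right)} = \frac{\left(- \frac{2}{3 w} + \frac{4}{w}\right)^{4}}{5} = \frac{\left(\frac{10}{3 w}\right)^{4}}{5} = \frac{\frac{10000}{81} \frac{1}{w^{4}}}{5} = \frac{2000}{81 w^{4}}$)
$k{\left(49 \right)} - 17629 = \frac{2000}{81 \cdot 5764801} - 17629 = \frac{2000}{81} \cdot \frac{1}{5764801} - 17629 = \frac{2000}{466948881} - 17629 = - \frac{8231841821149}{466948881}$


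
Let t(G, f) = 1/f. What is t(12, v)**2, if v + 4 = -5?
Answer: 1/81 ≈ 0.012346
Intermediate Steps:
v = -9 (v = -4 - 5 = -9)
t(12, v)**2 = (1/(-9))**2 = (-1/9)**2 = 1/81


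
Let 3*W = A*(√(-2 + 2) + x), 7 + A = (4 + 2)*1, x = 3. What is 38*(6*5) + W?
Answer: 1139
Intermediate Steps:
A = -1 (A = -7 + (4 + 2)*1 = -7 + 6*1 = -7 + 6 = -1)
W = -1 (W = (-(√(-2 + 2) + 3))/3 = (-(√0 + 3))/3 = (-(0 + 3))/3 = (-1*3)/3 = (⅓)*(-3) = -1)
38*(6*5) + W = 38*(6*5) - 1 = 38*30 - 1 = 1140 - 1 = 1139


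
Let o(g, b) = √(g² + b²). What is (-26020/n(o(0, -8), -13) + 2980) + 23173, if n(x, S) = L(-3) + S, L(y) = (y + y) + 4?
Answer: 83663/3 ≈ 27888.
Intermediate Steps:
L(y) = 4 + 2*y (L(y) = 2*y + 4 = 4 + 2*y)
o(g, b) = √(b² + g²)
n(x, S) = -2 + S (n(x, S) = (4 + 2*(-3)) + S = (4 - 6) + S = -2 + S)
(-26020/n(o(0, -8), -13) + 2980) + 23173 = (-26020/(-2 - 13) + 2980) + 23173 = (-26020/(-15) + 2980) + 23173 = (-26020*(-1/15) + 2980) + 23173 = (5204/3 + 2980) + 23173 = 14144/3 + 23173 = 83663/3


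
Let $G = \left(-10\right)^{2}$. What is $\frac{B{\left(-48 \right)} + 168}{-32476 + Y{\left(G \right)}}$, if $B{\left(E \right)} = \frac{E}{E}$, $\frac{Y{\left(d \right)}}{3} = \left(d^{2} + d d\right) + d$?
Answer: $\frac{169}{27824} \approx 0.0060739$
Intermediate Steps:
$G = 100$
$Y{\left(d \right)} = 3 d + 6 d^{2}$ ($Y{\left(d \right)} = 3 \left(\left(d^{2} + d d\right) + d\right) = 3 \left(\left(d^{2} + d^{2}\right) + d\right) = 3 \left(2 d^{2} + d\right) = 3 \left(d + 2 d^{2}\right) = 3 d + 6 d^{2}$)
$B{\left(E \right)} = 1$
$\frac{B{\left(-48 \right)} + 168}{-32476 + Y{\left(G \right)}} = \frac{1 + 168}{-32476 + 3 \cdot 100 \left(1 + 2 \cdot 100\right)} = \frac{169}{-32476 + 3 \cdot 100 \left(1 + 200\right)} = \frac{169}{-32476 + 3 \cdot 100 \cdot 201} = \frac{169}{-32476 + 60300} = \frac{169}{27824}$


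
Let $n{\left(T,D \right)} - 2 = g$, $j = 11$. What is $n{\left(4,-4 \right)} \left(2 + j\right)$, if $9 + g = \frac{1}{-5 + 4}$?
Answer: $-104$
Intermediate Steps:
$g = -10$ ($g = -9 + \frac{1}{-5 + 4} = -9 + \frac{1}{-1} = -9 - 1 = -10$)
$n{\left(T,D \right)} = -8$ ($n{\left(T,D \right)} = 2 - 10 = -8$)
$n{\left(4,-4 \right)} \left(2 + j\right) = - 8 \left(2 + 11\right) = \left(-8\right) 13 = -104$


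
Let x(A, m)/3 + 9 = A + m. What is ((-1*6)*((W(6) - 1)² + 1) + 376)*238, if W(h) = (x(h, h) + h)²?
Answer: -71563268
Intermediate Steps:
x(A, m) = -27 + 3*A + 3*m (x(A, m) = -27 + 3*(A + m) = -27 + (3*A + 3*m) = -27 + 3*A + 3*m)
W(h) = (-27 + 7*h)² (W(h) = ((-27 + 3*h + 3*h) + h)² = ((-27 + 6*h) + h)² = (-27 + 7*h)²)
((-1*6)*((W(6) - 1)² + 1) + 376)*238 = ((-1*6)*(((-27 + 7*6)² - 1)² + 1) + 376)*238 = (-6*(((-27 + 42)² - 1)² + 1) + 376)*238 = (-6*((15² - 1)² + 1) + 376)*238 = (-6*((225 - 1)² + 1) + 376)*238 = (-6*(224² + 1) + 376)*238 = (-6*(50176 + 1) + 376)*238 = (-6*50177 + 376)*238 = (-301062 + 376)*238 = -300686*238 = -71563268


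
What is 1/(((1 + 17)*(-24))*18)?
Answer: -1/7776 ≈ -0.00012860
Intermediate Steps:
1/(((1 + 17)*(-24))*18) = 1/((18*(-24))*18) = 1/(-432*18) = 1/(-7776) = -1/7776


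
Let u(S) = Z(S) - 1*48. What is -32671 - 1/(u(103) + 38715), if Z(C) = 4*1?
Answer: -1263420242/38671 ≈ -32671.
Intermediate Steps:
Z(C) = 4
u(S) = -44 (u(S) = 4 - 1*48 = 4 - 48 = -44)
-32671 - 1/(u(103) + 38715) = -32671 - 1/(-44 + 38715) = -32671 - 1/38671 = -1263420242/38671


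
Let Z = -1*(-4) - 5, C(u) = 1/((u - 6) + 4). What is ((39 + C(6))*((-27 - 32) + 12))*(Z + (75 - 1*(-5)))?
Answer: -582941/4 ≈ -1.4574e+5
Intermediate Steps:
C(u) = 1/(-2 + u) (C(u) = 1/((-6 + u) + 4) = 1/(-2 + u))
Z = -1 (Z = 4 - 5 = -1)
((39 + C(6))*((-27 - 32) + 12))*(Z + (75 - 1*(-5))) = ((39 + 1/(-2 + 6))*((-27 - 32) + 12))*(-1 + (75 - 1*(-5))) = ((39 + 1/4)*(-59 + 12))*(-1 + (75 + 5)) = ((39 + 1/4)*(-47))*(-1 + 80) = ((157/4)*(-47))*79 = -7379/4*79 = -582941/4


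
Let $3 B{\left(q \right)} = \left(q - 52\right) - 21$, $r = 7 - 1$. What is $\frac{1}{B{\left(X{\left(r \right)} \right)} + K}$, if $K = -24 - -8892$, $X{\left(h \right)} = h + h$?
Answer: $\frac{3}{26543} \approx 0.00011302$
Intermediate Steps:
$r = 6$
$X{\left(h \right)} = 2 h$
$B{\left(q \right)} = - \frac{73}{3} + \frac{q}{3}$ ($B{\left(q \right)} = \frac{\left(q - 52\right) - 21}{3} = \frac{\left(-52 + q\right) - 21}{3} = \frac{-73 + q}{3} = - \frac{73}{3} + \frac{q}{3}$)
$K = 8868$ ($K = -24 + 8892 = 8868$)
$\frac{1}{B{\left(X{\left(r \right)} \right)} + K} = \frac{1}{\left(- \frac{73}{3} + \frac{2 \cdot 6}{3}\right) + 8868} = \frac{1}{\left(- \frac{73}{3} + \frac{1}{3} \cdot 12\right) + 8868} = \frac{1}{\left(- \frac{73}{3} + 4\right) + 8868} = \frac{1}{- \frac{61}{3} + 8868} = \frac{1}{\frac{26543}{3}} = \frac{3}{26543}$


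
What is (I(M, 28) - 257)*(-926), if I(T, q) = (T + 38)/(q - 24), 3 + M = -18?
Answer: 468093/2 ≈ 2.3405e+5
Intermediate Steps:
M = -21 (M = -3 - 18 = -21)
I(T, q) = (38 + T)/(-24 + q)
(I(M, 28) - 257)*(-926) = ((38 - 21)/(-24 + 28) - 257)*(-926) = (17/4 - 257)*(-926) = -1011/4*(-926) = 468093/2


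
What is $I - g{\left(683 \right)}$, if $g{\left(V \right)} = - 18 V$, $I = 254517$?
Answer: $266811$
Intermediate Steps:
$I - g{\left(683 \right)} = 254517 - \left(-18\right) 683 = 254517 - -12294 = 254517 + 12294 = 266811$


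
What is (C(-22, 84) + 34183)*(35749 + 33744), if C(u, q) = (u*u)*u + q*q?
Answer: 2125860363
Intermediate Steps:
C(u, q) = q² + u³ (C(u, q) = u²*u + q² = u³ + q² = q² + u³)
(C(-22, 84) + 34183)*(35749 + 33744) = ((84² + (-22)³) + 34183)*(35749 + 33744) = ((7056 - 10648) + 34183)*69493 = (-3592 + 34183)*69493 = 30591*69493 = 2125860363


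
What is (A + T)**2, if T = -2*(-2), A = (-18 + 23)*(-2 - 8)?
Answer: 2116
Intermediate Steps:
A = -50 (A = 5*(-10) = -50)
T = 4
(A + T)**2 = (-50 + 4)**2 = (-46)**2 = 2116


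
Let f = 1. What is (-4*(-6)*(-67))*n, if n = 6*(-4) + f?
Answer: 36984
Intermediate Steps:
n = -23 (n = 6*(-4) + 1 = -24 + 1 = -23)
(-4*(-6)*(-67))*n = (-4*(-6)*(-67))*(-23) = (24*(-67))*(-23) = -1608*(-23) = 36984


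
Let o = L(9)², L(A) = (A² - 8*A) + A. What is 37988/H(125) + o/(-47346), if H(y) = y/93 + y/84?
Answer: 780583255782/58196125 ≈ 13413.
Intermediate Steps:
L(A) = A² - 7*A
o = 324 (o = (9*(-7 + 9))² = (9*2)² = 18² = 324)
H(y) = 59*y/2604 (H(y) = y*(1/93) + y*(1/84) = y/93 + y/84 = 59*y/2604)
37988/H(125) + o/(-47346) = 37988/(((59/2604)*125)) + 324/(-47346) = 37988/(7375/2604) + 324*(-1/47346) = 37988*(2604/7375) - 54/7891 = 98920752/7375 - 54/7891 = 780583255782/58196125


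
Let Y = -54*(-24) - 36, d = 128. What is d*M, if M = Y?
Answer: 161280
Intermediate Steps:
Y = 1260 (Y = 1296 - 36 = 1260)
M = 1260
d*M = 128*1260 = 161280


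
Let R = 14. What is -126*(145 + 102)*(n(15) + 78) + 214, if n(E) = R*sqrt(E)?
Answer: -2427302 - 435708*sqrt(15) ≈ -4.1148e+6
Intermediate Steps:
n(E) = 14*sqrt(E)
-126*(145 + 102)*(n(15) + 78) + 214 = -126*(145 + 102)*(14*sqrt(15) + 78) + 214 = -31122*(78 + 14*sqrt(15)) + 214 = -126*(19266 + 3458*sqrt(15)) + 214 = (-2427516 - 435708*sqrt(15)) + 214 = -2427302 - 435708*sqrt(15)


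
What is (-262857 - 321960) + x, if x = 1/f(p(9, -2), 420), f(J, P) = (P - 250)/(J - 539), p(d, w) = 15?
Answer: -49709707/85 ≈ -5.8482e+5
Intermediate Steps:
f(J, P) = (-250 + P)/(-539 + J)
x = -262/85 (x = 1/((-250 + 420)/(-539 + 15)) = 1/(170/(-524)) = 1/(-1/524*170) = 1/(-85/262) = -262/85 ≈ -3.0824)
(-262857 - 321960) + x = (-262857 - 321960) - 262/85 = -584817 - 262/85 = -49709707/85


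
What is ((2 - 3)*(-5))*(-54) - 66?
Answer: -336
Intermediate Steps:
((2 - 3)*(-5))*(-54) - 66 = -1*(-5)*(-54) - 66 = 5*(-54) - 66 = -270 - 66 = -336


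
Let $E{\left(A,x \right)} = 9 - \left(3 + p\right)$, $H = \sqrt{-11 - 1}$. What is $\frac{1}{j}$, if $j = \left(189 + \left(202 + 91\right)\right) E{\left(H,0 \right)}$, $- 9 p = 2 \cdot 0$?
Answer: $\frac{1}{2892} \approx 0.00034578$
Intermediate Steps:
$H = 2 i \sqrt{3}$ ($H = \sqrt{-12} = 2 i \sqrt{3} \approx 3.4641 i$)
$p = 0$ ($p = - \frac{2 \cdot 0}{9} = \left(- \frac{1}{9}\right) 0 = 0$)
$E{\left(A,x \right)} = 6$ ($E{\left(A,x \right)} = 9 - 3 = 6$)
$j = 2892$ ($j = \left(189 + \left(202 + 91\right)\right) 6 = \left(189 + 293\right) 6 = 482 \cdot 6 = 2892$)
$\frac{1}{j} = \frac{1}{2892}$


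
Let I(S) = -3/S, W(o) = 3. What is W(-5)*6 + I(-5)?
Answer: 93/5 ≈ 18.600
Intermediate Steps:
W(-5)*6 + I(-5) = 3*6 - 3/(-5) = 18 - 3*(-1/5) = 18 + 3/5 = 93/5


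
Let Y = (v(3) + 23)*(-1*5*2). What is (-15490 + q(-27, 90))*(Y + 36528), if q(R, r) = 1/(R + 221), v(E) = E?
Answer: -54493739906/97 ≈ -5.6179e+8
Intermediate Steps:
q(R, r) = 1/(221 + R)
Y = -260 (Y = (3 + 23)*(-1*5*2) = 26*(-5*2) = 26*(-10) = -260)
(-15490 + q(-27, 90))*(Y + 36528) = (-15490 + 1/(221 - 27))*(-260 + 36528) = (-15490 + 1/194)*36268 = -3005059/194*36268 = -54493739906/97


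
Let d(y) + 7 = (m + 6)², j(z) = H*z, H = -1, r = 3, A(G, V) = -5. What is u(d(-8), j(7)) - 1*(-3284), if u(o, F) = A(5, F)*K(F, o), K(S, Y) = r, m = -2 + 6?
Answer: 3269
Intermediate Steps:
m = 4
K(S, Y) = 3
j(z) = -z
d(y) = 93 (d(y) = -7 + (4 + 6)² = -7 + 10² = -7 + 100 = 93)
u(o, F) = -15 (u(o, F) = -5*3 = -15)
u(d(-8), j(7)) - 1*(-3284) = -15 - 1*(-3284) = -15 + 3284 = 3269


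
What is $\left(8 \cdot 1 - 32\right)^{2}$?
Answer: $576$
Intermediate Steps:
$\left(8 \cdot 1 - 32\right)^{2} = \left(8 - 32\right)^{2} = \left(-24\right)^{2} = 576$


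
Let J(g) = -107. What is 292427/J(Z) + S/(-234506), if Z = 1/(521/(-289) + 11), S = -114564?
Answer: -34281813857/12546071 ≈ -2732.5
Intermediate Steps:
Z = 289/2658 (Z = 1/(521*(-1/289) + 11) = 1/(-521/289 + 11) = 1/(2658/289) = 289/2658 ≈ 0.10873)
292427/J(Z) + S/(-234506) = 292427/(-107) - 114564/(-234506) = 292427*(-1/107) - 114564*(-1/234506) = -292427/107 + 57282/117253 = -34281813857/12546071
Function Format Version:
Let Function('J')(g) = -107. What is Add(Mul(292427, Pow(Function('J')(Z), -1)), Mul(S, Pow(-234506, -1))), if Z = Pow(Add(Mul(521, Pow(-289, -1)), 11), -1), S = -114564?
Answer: Rational(-34281813857, 12546071) ≈ -2732.5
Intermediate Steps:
Z = Rational(289, 2658) (Z = Pow(Add(Mul(521, Rational(-1, 289)), 11), -1) = Pow(Add(Rational(-521, 289), 11), -1) = Pow(Rational(2658, 289), -1) = Rational(289, 2658) ≈ 0.10873)
Add(Mul(292427, Pow(Function('J')(Z), -1)), Mul(S, Pow(-234506, -1))) = Add(Mul(292427, Pow(-107, -1)), Mul(-114564, Pow(-234506, -1))) = Add(Mul(292427, Rational(-1, 107)), Mul(-114564, Rational(-1, 234506))) = Add(Rational(-292427, 107), Rational(57282, 117253)) = Rational(-34281813857, 12546071)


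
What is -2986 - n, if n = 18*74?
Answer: -4318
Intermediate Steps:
n = 1332
-2986 - n = -2986 - 1*1332 = -2986 - 1332 = -4318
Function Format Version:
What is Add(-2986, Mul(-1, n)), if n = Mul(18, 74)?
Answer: -4318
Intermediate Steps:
n = 1332
Add(-2986, Mul(-1, n)) = Add(-2986, Mul(-1, 1332)) = Add(-2986, -1332) = -4318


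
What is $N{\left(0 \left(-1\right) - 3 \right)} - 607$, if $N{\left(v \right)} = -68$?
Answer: $-675$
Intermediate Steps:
$N{\left(0 \left(-1\right) - 3 \right)} - 607 = -68 - 607 = -675$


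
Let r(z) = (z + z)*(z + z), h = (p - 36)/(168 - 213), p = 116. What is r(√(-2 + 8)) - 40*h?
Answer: 856/9 ≈ 95.111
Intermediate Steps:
h = -16/9 (h = (116 - 36)/(168 - 213) = 80/(-45) = 80*(-1/45) = -16/9 ≈ -1.7778)
r(z) = 4*z² (r(z) = (2*z)*(2*z) = 4*z²)
r(√(-2 + 8)) - 40*h = 4*(√(-2 + 8))² - 40*(-16/9) = 4*(√6)² + 640/9 = 4*6 + 640/9 = 24 + 640/9 = 856/9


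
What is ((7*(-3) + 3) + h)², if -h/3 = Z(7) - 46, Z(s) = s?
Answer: 9801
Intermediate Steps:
h = 117 (h = -3*(7 - 46) = -3*(-39) = 117)
((7*(-3) + 3) + h)² = ((7*(-3) + 3) + 117)² = ((-21 + 3) + 117)² = (-18 + 117)² = 99² = 9801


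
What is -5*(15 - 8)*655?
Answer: -22925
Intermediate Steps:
-5*(15 - 8)*655 = -5*7*655 = -35*655 = -22925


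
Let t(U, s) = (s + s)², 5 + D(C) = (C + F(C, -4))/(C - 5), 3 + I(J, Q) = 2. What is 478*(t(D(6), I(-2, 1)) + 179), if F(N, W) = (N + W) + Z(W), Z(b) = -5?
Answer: 87474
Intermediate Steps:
I(J, Q) = -1 (I(J, Q) = -3 + 2 = -1)
F(N, W) = -5 + N + W (F(N, W) = (N + W) - 5 = -5 + N + W)
D(C) = -5 + (-9 + 2*C)/(-5 + C) (D(C) = -5 + (C + (-5 + C - 4))/(C - 5) = -5 + (C + (-9 + C))/(-5 + C) = -5 + (-9 + 2*C)/(-5 + C))
t(U, s) = 4*s² (t(U, s) = (2*s)² = 4*s²)
478*(t(D(6), I(-2, 1)) + 179) = 478*(4*(-1)² + 179) = 478*(4*1 + 179) = 478*(4 + 179) = 478*183 = 87474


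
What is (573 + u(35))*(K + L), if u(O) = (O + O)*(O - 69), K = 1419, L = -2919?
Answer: 2710500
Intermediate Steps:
u(O) = 2*O*(-69 + O) (u(O) = (2*O)*(-69 + O) = 2*O*(-69 + O))
(573 + u(35))*(K + L) = (573 + 2*35*(-69 + 35))*(1419 - 2919) = (573 + 2*35*(-34))*(-1500) = (573 - 2380)*(-1500) = -1807*(-1500) = 2710500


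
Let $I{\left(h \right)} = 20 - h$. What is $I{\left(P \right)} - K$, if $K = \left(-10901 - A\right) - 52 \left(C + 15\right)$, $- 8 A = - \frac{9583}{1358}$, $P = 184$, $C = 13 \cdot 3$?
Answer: $\frac{21023209}{1552} \approx 13546.0$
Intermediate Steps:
$C = 39$
$A = \frac{1369}{1552}$ ($A = - \frac{\left(-9583\right) \frac{1}{1358}}{8} = \left(- \frac{1}{8}\right) \left(- \frac{1369}{194}\right) = \frac{1369}{1552} \approx 0.88209$)
$K = - \frac{21277737}{1552}$ ($K = \left(-10901 - \frac{1369}{1552}\right) - 52 \left(39 + 15\right) = \left(-10901 - \frac{1369}{1552}\right) - 2808 = - \frac{16919721}{1552} - 2808 = - \frac{21277737}{1552} \approx -13710.0$)
$I{\left(P \right)} - K = \left(20 - 184\right) - - \frac{21277737}{1552} = \left(20 - 184\right) + \frac{21277737}{1552} = -164 + \frac{21277737}{1552} = \frac{21023209}{1552}$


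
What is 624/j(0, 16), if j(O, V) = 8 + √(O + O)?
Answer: 78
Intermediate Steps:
j(O, V) = 8 + √2*√O (j(O, V) = 8 + √(2*O) = 8 + √2*√O)
624/j(0, 16) = 624/(8 + √2*√0) = 624/(8 + √2*0) = 624/(8 + 0) = 624/8 = 624*(⅛) = 78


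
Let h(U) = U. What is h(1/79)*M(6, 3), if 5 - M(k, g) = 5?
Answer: 0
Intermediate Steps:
M(k, g) = 0 (M(k, g) = 5 - 1*5 = 5 - 5 = 0)
h(1/79)*M(6, 3) = 0/79 = (1/79)*0 = 0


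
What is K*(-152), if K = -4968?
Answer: 755136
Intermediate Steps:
K*(-152) = -4968*(-152) = 755136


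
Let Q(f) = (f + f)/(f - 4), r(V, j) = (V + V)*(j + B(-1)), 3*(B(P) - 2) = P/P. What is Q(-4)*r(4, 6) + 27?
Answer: 281/3 ≈ 93.667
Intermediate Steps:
B(P) = 7/3 (B(P) = 2 + (P/P)/3 = 2 + (⅓)*1 = 2 + ⅓ = 7/3)
r(V, j) = 2*V*(7/3 + j) (r(V, j) = (V + V)*(j + 7/3) = (2*V)*(7/3 + j) = 2*V*(7/3 + j))
Q(f) = 2*f/(-4 + f) (Q(f) = (2*f)/(-4 + f) = 2*f/(-4 + f))
Q(-4)*r(4, 6) + 27 = (2*(-4)/(-4 - 4))*((⅔)*4*(7 + 3*6)) + 27 = (2*(-4)/(-8))*((⅔)*4*(7 + 18)) + 27 = (2*(-4)*(-⅛))*((⅔)*4*25) + 27 = 1*(200/3) + 27 = 200/3 + 27 = 281/3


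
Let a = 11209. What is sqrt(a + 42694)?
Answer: sqrt(53903) ≈ 232.17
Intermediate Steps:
sqrt(a + 42694) = sqrt(11209 + 42694) = sqrt(53903)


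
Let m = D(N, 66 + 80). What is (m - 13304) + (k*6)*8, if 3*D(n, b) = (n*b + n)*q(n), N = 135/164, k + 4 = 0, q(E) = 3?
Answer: -2193499/164 ≈ -13375.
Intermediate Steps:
k = -4 (k = -4 + 0 = -4)
N = 135/164 (N = 135*(1/164) = 135/164 ≈ 0.82317)
D(n, b) = n + b*n (D(n, b) = ((n*b + n)*3)/3 = ((b*n + n)*3)/3 = ((n + b*n)*3)/3 = (3*n + 3*b*n)/3 = n + b*n)
m = 19845/164 (m = 135*(1 + (66 + 80))/164 = 135*(1 + 146)/164 = (135/164)*147 = 19845/164 ≈ 121.01)
(m - 13304) + (k*6)*8 = (19845/164 - 13304) - 4*6*8 = -2162011/164 - 24*8 = -2162011/164 - 192 = -2193499/164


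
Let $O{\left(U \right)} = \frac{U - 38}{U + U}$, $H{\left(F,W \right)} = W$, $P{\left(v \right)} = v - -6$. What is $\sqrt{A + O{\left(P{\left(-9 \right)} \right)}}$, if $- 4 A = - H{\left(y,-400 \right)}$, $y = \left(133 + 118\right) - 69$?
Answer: $\frac{i \sqrt{3354}}{6} \approx 9.6523 i$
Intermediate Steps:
$P{\left(v \right)} = 6 + v$ ($P{\left(v \right)} = v + 6 = 6 + v$)
$y = 182$ ($y = 251 - 69 = 182$)
$A = -100$ ($A = - \frac{\left(-1\right) \left(-400\right)}{4} = \left(- \frac{1}{4}\right) 400 = -100$)
$O{\left(U \right)} = \frac{-38 + U}{2 U}$
$\sqrt{A + O{\left(P{\left(-9 \right)} \right)}} = \sqrt{-100 + \frac{-38 + \left(6 - 9\right)}{2 \left(6 - 9\right)}} = \sqrt{-100 + \frac{-38 - 3}{2 \left(-3\right)}} = \sqrt{-100 + \frac{1}{2} \left(- \frac{1}{3}\right) \left(-41\right)} = \sqrt{-100 + \frac{41}{6}} = \sqrt{- \frac{559}{6}} = \frac{i \sqrt{3354}}{6}$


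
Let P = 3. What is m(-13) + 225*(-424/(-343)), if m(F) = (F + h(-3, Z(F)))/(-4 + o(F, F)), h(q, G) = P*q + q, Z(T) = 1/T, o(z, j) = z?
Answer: 1630375/5831 ≈ 279.60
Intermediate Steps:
h(q, G) = 4*q (h(q, G) = 3*q + q = 4*q)
m(F) = (-12 + F)/(-4 + F) (m(F) = (F + 4*(-3))/(-4 + F) = (F - 12)/(-4 + F) = (-12 + F)/(-4 + F))
m(-13) + 225*(-424/(-343)) = (-12 - 13)/(-4 - 13) + 225*(-424/(-343)) = -25/(-17) + 225*(-424*(-1/343)) = -1/17*(-25) + 225*(424/343) = 25/17 + 95400/343 = 1630375/5831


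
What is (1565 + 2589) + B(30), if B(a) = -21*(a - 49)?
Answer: 4553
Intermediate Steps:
B(a) = 1029 - 21*a (B(a) = -21*(-49 + a) = 1029 - 21*a)
(1565 + 2589) + B(30) = (1565 + 2589) + (1029 - 21*30) = 4154 + (1029 - 630) = 4154 + 399 = 4553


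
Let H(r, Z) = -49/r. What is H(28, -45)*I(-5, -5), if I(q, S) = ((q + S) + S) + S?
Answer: 35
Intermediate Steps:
I(q, S) = q + 3*S (I(q, S) = ((S + q) + S) + S = (q + 2*S) + S = q + 3*S)
H(28, -45)*I(-5, -5) = (-49/28)*(-5 + 3*(-5)) = (-49*1/28)*(-5 - 15) = -7/4*(-20) = 35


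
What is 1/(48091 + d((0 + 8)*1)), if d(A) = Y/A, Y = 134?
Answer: 4/192431 ≈ 2.0787e-5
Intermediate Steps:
d(A) = 134/A
1/(48091 + d((0 + 8)*1)) = 1/(48091 + 134/(((0 + 8)*1))) = 1/(48091 + 134/((8*1))) = 1/(48091 + 134/8) = 1/(48091 + 134*(1/8)) = 1/(48091 + 67/4) = 1/(192431/4) = 4/192431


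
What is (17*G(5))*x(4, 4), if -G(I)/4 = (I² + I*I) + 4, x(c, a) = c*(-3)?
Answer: 44064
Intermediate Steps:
x(c, a) = -3*c
G(I) = -16 - 8*I² (G(I) = -4*((I² + I*I) + 4) = -4*((I² + I²) + 4) = -4*(2*I² + 4) = -4*(4 + 2*I²) = -16 - 8*I²)
(17*G(5))*x(4, 4) = (17*(-16 - 8*5²))*(-3*4) = (17*(-16 - 8*25))*(-12) = (17*(-16 - 200))*(-12) = (17*(-216))*(-12) = -3672*(-12) = 44064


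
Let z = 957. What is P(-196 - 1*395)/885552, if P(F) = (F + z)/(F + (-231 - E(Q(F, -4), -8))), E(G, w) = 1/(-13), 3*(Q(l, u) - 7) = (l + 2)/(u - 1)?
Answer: -793/1577020520 ≈ -5.0285e-7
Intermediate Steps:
Q(l, u) = 7 + (2 + l)/(3*(-1 + u)) (Q(l, u) = 7 + ((l + 2)/(u - 1))/3 = 7 + ((2 + l)/(-1 + u))/3 = 7 + (2 + l)/(3*(-1 + u)))
E(G, w) = -1/13
P(F) = (957 + F)/(-3002/13 + F) (P(F) = (F + 957)/(F + (-231 - 1*(-1/13))) = (957 + F)/(F + (-231 + 1/13)) = (957 + F)/(F - 3002/13) = (957 + F)/(-3002/13 + F))
P(-196 - 1*395)/885552 = (13*(957 + (-196 - 1*395))/(-3002 + 13*(-196 - 1*395)))/885552 = (13*(957 + (-196 - 395))/(-3002 + 13*(-196 - 395)))*(1/885552) = (13*(957 - 591)/(-3002 + 13*(-591)))*(1/885552) = (13*366/(-3002 - 7683))*(1/885552) = (13*366/(-10685))*(1/885552) = (13*(-1/10685)*366)*(1/885552) = -4758/10685*1/885552 = -793/1577020520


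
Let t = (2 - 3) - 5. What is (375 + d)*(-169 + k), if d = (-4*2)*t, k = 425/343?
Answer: -24340266/343 ≈ -70963.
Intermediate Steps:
k = 425/343 (k = 425*(1/343) = 425/343 ≈ 1.2391)
t = -6 (t = -1 - 5 = -6)
d = 48 (d = -4*2*(-6) = -8*(-6) = 48)
(375 + d)*(-169 + k) = (375 + 48)*(-169 + 425/343) = 423*(-57542/343) = -24340266/343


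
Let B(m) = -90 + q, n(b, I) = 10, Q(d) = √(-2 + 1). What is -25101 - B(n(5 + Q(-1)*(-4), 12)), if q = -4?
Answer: -25007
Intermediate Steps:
Q(d) = I (Q(d) = √(-1) = I)
B(m) = -94 (B(m) = -90 - 4 = -94)
-25101 - B(n(5 + Q(-1)*(-4), 12)) = -25101 - 1*(-94) = -25101 + 94 = -25007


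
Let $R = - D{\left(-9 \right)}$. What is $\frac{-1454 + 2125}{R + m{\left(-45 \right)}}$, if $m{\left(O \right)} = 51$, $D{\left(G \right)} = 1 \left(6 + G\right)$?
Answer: $\frac{671}{54} \approx 12.426$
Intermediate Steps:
$D{\left(G \right)} = 6 + G$
$R = 3$ ($R = - (6 - 9) = \left(-1\right) \left(-3\right) = 3$)
$\frac{-1454 + 2125}{R + m{\left(-45 \right)}} = \frac{-1454 + 2125}{3 + 51} = \frac{671}{54}$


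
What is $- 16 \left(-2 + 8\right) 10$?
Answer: $-960$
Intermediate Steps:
$- 16 \left(-2 + 8\right) 10 = \left(-16\right) 6 \cdot 10 = \left(-96\right) 10 = -960$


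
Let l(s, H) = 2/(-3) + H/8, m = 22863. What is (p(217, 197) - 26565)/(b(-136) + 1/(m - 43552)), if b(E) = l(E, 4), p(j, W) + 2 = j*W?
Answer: -2008736388/20695 ≈ -97064.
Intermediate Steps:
l(s, H) = -⅔ + H/8 (l(s, H) = 2*(-⅓) + H*(⅛) = -⅔ + H/8)
p(j, W) = -2 + W*j (p(j, W) = -2 + j*W = -2 + W*j)
b(E) = -⅙ (b(E) = -⅔ + (⅛)*4 = -⅔ + ½ = -⅙)
(p(217, 197) - 26565)/(b(-136) + 1/(m - 43552)) = ((-2 + 197*217) - 26565)/(-⅙ + 1/(22863 - 43552)) = ((-2 + 42749) - 26565)/(-⅙ + 1/(-20689)) = (42747 - 26565)/(-⅙ - 1/20689) = 16182/(-20695/124134) = 16182*(-124134/20695) = -2008736388/20695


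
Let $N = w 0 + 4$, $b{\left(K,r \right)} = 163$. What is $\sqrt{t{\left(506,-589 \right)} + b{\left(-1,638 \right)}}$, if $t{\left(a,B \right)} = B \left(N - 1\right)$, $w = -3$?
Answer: $2 i \sqrt{401} \approx 40.05 i$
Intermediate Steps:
$N = 4$ ($N = \left(-3\right) 0 + 4 = 0 + 4 = 4$)
$t{\left(a,B \right)} = 3 B$ ($t{\left(a,B \right)} = B \left(4 - 1\right) = B 3 = 3 B$)
$\sqrt{t{\left(506,-589 \right)} + b{\left(-1,638 \right)}} = \sqrt{3 \left(-589\right) + 163} = \sqrt{-1767 + 163} = \sqrt{-1604} = 2 i \sqrt{401}$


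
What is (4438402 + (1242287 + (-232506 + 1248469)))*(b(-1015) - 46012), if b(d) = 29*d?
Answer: -505242303444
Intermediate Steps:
(4438402 + (1242287 + (-232506 + 1248469)))*(b(-1015) - 46012) = (4438402 + (1242287 + (-232506 + 1248469)))*(29*(-1015) - 46012) = (4438402 + (1242287 + 1015963))*(-29435 - 46012) = (4438402 + 2258250)*(-75447) = 6696652*(-75447) = -505242303444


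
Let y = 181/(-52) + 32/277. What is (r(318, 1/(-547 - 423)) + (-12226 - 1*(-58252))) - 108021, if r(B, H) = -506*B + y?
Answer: -3210743285/14404 ≈ -2.2291e+5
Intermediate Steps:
y = -48473/14404 (y = 181*(-1/52) + 32*(1/277) = -181/52 + 32/277 = -48473/14404 ≈ -3.3652)
r(B, H) = -48473/14404 - 506*B (r(B, H) = -506*B - 48473/14404 = -48473/14404 - 506*B)
(r(318, 1/(-547 - 423)) + (-12226 - 1*(-58252))) - 108021 = ((-48473/14404 - 506*318) + (-12226 - 1*(-58252))) - 108021 = ((-48473/14404 - 160908) + (-12226 + 58252)) - 108021 = (-2317767305/14404 + 46026) - 108021 = -1654808801/14404 - 108021 = -3210743285/14404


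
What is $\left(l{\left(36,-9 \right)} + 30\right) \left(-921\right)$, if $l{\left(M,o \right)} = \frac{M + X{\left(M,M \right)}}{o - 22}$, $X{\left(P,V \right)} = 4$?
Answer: $- \frac{819690}{31} \approx -26442.0$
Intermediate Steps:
$l{\left(M,o \right)} = \frac{4 + M}{-22 + o}$ ($l{\left(M,o \right)} = \frac{M + 4}{o - 22} = \frac{4 + M}{-22 + o}$)
$\left(l{\left(36,-9 \right)} + 30\right) \left(-921\right) = \left(\frac{4 + 36}{-22 - 9} + 30\right) \left(-921\right) = \left(\frac{1}{-31} \cdot 40 + 30\right) \left(-921\right) = \left(\left(- \frac{1}{31}\right) 40 + 30\right) \left(-921\right) = \left(- \frac{40}{31} + 30\right) \left(-921\right) = \frac{890}{31} \left(-921\right) = - \frac{819690}{31}$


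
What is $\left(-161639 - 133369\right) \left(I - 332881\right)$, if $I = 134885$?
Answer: $58410403968$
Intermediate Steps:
$\left(-161639 - 133369\right) \left(I - 332881\right) = \left(-161639 - 133369\right) \left(134885 - 332881\right) = \left(-295008\right) \left(-197996\right) = 58410403968$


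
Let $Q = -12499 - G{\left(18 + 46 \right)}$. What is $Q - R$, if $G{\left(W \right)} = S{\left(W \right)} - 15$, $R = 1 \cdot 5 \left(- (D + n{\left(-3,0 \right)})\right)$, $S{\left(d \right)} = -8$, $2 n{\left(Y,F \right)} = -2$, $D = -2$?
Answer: $-12491$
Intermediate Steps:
$n{\left(Y,F \right)} = -1$ ($n{\left(Y,F \right)} = \frac{1}{2} \left(-2\right) = -1$)
$R = 15$ ($R = 1 \cdot 5 \left(- (-2 - 1)\right) = 5 \left(\left(-1\right) \left(-3\right)\right) = 5 \cdot 3 = 15$)
$G{\left(W \right)} = -23$ ($G{\left(W \right)} = -8 - 15 = -23$)
$Q = -12476$ ($Q = -12499 - -23 = -12499 + 23 = -12476$)
$Q - R = -12476 - 15 = -12491$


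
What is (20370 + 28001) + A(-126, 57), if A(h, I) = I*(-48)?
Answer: 45635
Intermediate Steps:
A(h, I) = -48*I
(20370 + 28001) + A(-126, 57) = (20370 + 28001) - 48*57 = 48371 - 2736 = 45635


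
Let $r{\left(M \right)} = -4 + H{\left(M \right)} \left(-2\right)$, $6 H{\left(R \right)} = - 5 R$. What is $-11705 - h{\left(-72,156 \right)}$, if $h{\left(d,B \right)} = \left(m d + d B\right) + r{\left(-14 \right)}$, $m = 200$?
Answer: $\frac{41863}{3} \approx 13954.0$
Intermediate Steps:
$H{\left(R \right)} = - \frac{5 R}{6}$ ($H{\left(R \right)} = \frac{\left(-5\right) R}{6} = - \frac{5 R}{6}$)
$r{\left(M \right)} = -4 + \frac{5 M}{3}$ ($r{\left(M \right)} = -4 + - \frac{5 M}{6} \left(-2\right) = -4 + \frac{5 M}{3}$)
$h{\left(d,B \right)} = - \frac{82}{3} + 200 d + B d$ ($h{\left(d,B \right)} = \left(200 d + d B\right) + \left(-4 + \frac{5}{3} \left(-14\right)\right) = \left(200 d + B d\right) - \frac{82}{3} = - \frac{82}{3} + 200 d + B d$)
$-11705 - h{\left(-72,156 \right)} = -11705 - \left(- \frac{82}{3} + 200 \left(-72\right) + 156 \left(-72\right)\right) = -11705 - \left(- \frac{82}{3} - 14400 - 11232\right) = -11705 - - \frac{76978}{3} = -11705 + \frac{76978}{3} = \frac{41863}{3}$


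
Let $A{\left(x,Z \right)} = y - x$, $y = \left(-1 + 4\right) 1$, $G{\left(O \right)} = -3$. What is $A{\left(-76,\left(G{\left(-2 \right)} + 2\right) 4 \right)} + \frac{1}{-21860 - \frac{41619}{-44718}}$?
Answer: $\frac{25740656767}{325831287} \approx 79.0$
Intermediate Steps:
$y = 3$ ($y = 3 \cdot 1 = 3$)
$A{\left(x,Z \right)} = 3 - x$
$A{\left(-76,\left(G{\left(-2 \right)} + 2\right) 4 \right)} + \frac{1}{-21860 - \frac{41619}{-44718}} = \left(3 - -76\right) + \frac{1}{-21860 - \frac{41619}{-44718}} = \left(3 + 76\right) + \frac{1}{-21860 - - \frac{13873}{14906}} = 79 + \frac{1}{-21860 + \frac{13873}{14906}} = 79 + \frac{1}{- \frac{325831287}{14906}} = 79 - \frac{14906}{325831287} = \frac{25740656767}{325831287}$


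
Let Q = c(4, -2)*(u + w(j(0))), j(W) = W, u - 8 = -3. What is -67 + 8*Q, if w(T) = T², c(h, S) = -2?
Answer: -147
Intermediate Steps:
u = 5 (u = 8 - 3 = 5)
Q = -10 (Q = -2*(5 + 0²) = -2*(5 + 0) = -2*5 = -10)
-67 + 8*Q = -67 + 8*(-10) = -67 - 80 = -147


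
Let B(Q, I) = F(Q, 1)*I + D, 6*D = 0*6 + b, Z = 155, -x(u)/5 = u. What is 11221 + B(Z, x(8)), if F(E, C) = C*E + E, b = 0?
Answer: -1179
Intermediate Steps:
x(u) = -5*u
F(E, C) = E + C*E
D = 0 (D = (0*6 + 0)/6 = (0 + 0)/6 = (⅙)*0 = 0)
B(Q, I) = 2*I*Q (B(Q, I) = (Q*(1 + 1))*I + 0 = (Q*2)*I + 0 = (2*Q)*I + 0 = 2*I*Q + 0 = 2*I*Q)
11221 + B(Z, x(8)) = 11221 + 2*(-5*8)*155 = 11221 + 2*(-40)*155 = 11221 - 12400 = -1179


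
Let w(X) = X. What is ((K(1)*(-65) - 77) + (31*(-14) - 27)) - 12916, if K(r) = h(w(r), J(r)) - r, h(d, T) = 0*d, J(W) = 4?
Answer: -13389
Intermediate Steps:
h(d, T) = 0
K(r) = -r (K(r) = 0 - r = -r)
((K(1)*(-65) - 77) + (31*(-14) - 27)) - 12916 = ((-1*1*(-65) - 77) + (31*(-14) - 27)) - 12916 = ((-1*(-65) - 77) + (-434 - 27)) - 12916 = ((65 - 77) - 461) - 12916 = (-12 - 461) - 12916 = -473 - 12916 = -13389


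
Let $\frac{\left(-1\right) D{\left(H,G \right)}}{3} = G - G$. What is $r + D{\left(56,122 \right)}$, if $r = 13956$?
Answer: $13956$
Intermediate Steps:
$D{\left(H,G \right)} = 0$ ($D{\left(H,G \right)} = - 3 \left(G - G\right) = \left(-3\right) 0 = 0$)
$r + D{\left(56,122 \right)} = 13956 + 0 = 13956$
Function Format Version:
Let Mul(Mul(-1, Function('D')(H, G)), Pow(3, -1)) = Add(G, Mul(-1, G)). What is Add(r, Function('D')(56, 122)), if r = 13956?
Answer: 13956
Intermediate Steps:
Function('D')(H, G) = 0 (Function('D')(H, G) = Mul(-3, Add(G, Mul(-1, G))) = Mul(-3, 0) = 0)
Add(r, Function('D')(56, 122)) = Add(13956, 0) = 13956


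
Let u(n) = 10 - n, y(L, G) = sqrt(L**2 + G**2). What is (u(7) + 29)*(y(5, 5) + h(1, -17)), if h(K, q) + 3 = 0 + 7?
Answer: 128 + 160*sqrt(2) ≈ 354.27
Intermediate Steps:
y(L, G) = sqrt(G**2 + L**2)
h(K, q) = 4 (h(K, q) = -3 + (0 + 7) = -3 + 7 = 4)
(u(7) + 29)*(y(5, 5) + h(1, -17)) = ((10 - 1*7) + 29)*(sqrt(5**2 + 5**2) + 4) = ((10 - 7) + 29)*(sqrt(25 + 25) + 4) = (3 + 29)*(sqrt(50) + 4) = 32*(5*sqrt(2) + 4) = 32*(4 + 5*sqrt(2)) = 128 + 160*sqrt(2)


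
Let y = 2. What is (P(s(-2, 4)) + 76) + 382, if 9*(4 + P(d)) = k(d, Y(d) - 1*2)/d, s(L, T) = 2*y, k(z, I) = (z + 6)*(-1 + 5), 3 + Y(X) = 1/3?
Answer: 4096/9 ≈ 455.11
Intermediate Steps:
Y(X) = -8/3 (Y(X) = -3 + 1/3 = -8/3)
k(z, I) = 24 + 4*z (k(z, I) = (6 + z)*4 = 24 + 4*z)
s(L, T) = 4 (s(L, T) = 2*2 = 4)
P(d) = -4 + (24 + 4*d)/(9*d) (P(d) = -4 + ((24 + 4*d)/d)/9 = -4 + (24 + 4*d)/(9*d))
(P(s(-2, 4)) + 76) + 382 = ((8/9)*(3 - 4*4)/4 + 76) + 382 = ((8/9)*(1/4)*(3 - 16) + 76) + 382 = ((8/9)*(1/4)*(-13) + 76) + 382 = (-26/9 + 76) + 382 = 658/9 + 382 = 4096/9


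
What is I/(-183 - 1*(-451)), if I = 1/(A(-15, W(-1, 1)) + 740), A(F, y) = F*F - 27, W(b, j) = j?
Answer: 1/251384 ≈ 3.9780e-6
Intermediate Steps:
A(F, y) = -27 + F² (A(F, y) = F² - 27 = -27 + F²)
I = 1/938 (I = 1/((-27 + (-15)²) + 740) = 1/((-27 + 225) + 740) = 1/(198 + 740) = 1/938 ≈ 0.0010661)
I/(-183 - 1*(-451)) = 1/(938*(-183 - 1*(-451))) = 1/(938*(-183 + 451)) = (1/938)/268 = (1/938)*(1/268) = 1/251384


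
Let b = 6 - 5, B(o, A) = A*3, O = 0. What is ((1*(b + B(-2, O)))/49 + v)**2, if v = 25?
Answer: 1503076/2401 ≈ 626.02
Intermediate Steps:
B(o, A) = 3*A
b = 1
((1*(b + B(-2, O)))/49 + v)**2 = ((1*(1 + 3*0))/49 + 25)**2 = ((1*(1 + 0))*(1/49) + 25)**2 = ((1*1)*(1/49) + 25)**2 = (1*(1/49) + 25)**2 = (1/49 + 25)**2 = (1226/49)**2 = 1503076/2401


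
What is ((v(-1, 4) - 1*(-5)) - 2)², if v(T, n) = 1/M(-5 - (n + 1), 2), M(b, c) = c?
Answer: 49/4 ≈ 12.250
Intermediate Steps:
v(T, n) = ½ (v(T, n) = 1/2 = ½)
((v(-1, 4) - 1*(-5)) - 2)² = ((½ - 1*(-5)) - 2)² = ((½ + 5) - 2)² = (11/2 - 2)² = (7/2)² = 49/4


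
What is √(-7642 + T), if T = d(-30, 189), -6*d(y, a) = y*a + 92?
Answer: I*√60411/3 ≈ 81.929*I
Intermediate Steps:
d(y, a) = -46/3 - a*y/6 (d(y, a) = -(y*a + 92)/6 = -(a*y + 92)/6 = -(92 + a*y)/6 = -46/3 - a*y/6)
T = 2789/3 (T = -46/3 - ⅙*189*(-30) = -46/3 + 945 = 2789/3 ≈ 929.67)
√(-7642 + T) = √(-7642 + 2789/3) = √(-20137/3) = I*√60411/3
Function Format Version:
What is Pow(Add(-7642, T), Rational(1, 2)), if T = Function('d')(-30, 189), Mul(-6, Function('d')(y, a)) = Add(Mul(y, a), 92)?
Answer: Mul(Rational(1, 3), I, Pow(60411, Rational(1, 2))) ≈ Mul(81.929, I)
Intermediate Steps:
Function('d')(y, a) = Add(Rational(-46, 3), Mul(Rational(-1, 6), a, y)) (Function('d')(y, a) = Mul(Rational(-1, 6), Add(Mul(y, a), 92)) = Mul(Rational(-1, 6), Add(Mul(a, y), 92)) = Mul(Rational(-1, 6), Add(92, Mul(a, y))) = Add(Rational(-46, 3), Mul(Rational(-1, 6), a, y)))
T = Rational(2789, 3) (T = Add(Rational(-46, 3), Mul(Rational(-1, 6), 189, -30)) = Add(Rational(-46, 3), 945) = Rational(2789, 3) ≈ 929.67)
Pow(Add(-7642, T), Rational(1, 2)) = Pow(Add(-7642, Rational(2789, 3)), Rational(1, 2)) = Pow(Rational(-20137, 3), Rational(1, 2)) = Mul(Rational(1, 3), I, Pow(60411, Rational(1, 2)))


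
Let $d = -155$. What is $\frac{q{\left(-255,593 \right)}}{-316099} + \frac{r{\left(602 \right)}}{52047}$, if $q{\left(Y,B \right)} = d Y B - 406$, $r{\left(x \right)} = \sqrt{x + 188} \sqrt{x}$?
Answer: $- \frac{23437919}{316099} + \frac{2 \sqrt{118895}}{52047} \approx -74.134$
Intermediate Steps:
$r{\left(x \right)} = \sqrt{x} \sqrt{188 + x}$ ($r{\left(x \right)} = \sqrt{188 + x} \sqrt{x} = \sqrt{x} \sqrt{188 + x}$)
$q{\left(Y,B \right)} = -406 - 155 B Y$ ($q{\left(Y,B \right)} = - 155 Y B - 406 = - 155 B Y - 406 = -406 - 155 B Y$)
$\frac{q{\left(-255,593 \right)}}{-316099} + \frac{r{\left(602 \right)}}{52047} = \frac{-406 - 91915 \left(-255\right)}{-316099} + \frac{\sqrt{602} \sqrt{188 + 602}}{52047} = \left(-406 + 23438325\right) \left(- \frac{1}{316099}\right) + \sqrt{602} \sqrt{790} \cdot \frac{1}{52047} = 23437919 \left(- \frac{1}{316099}\right) + 2 \sqrt{118895} \cdot \frac{1}{52047} = - \frac{23437919}{316099} + \frac{2 \sqrt{118895}}{52047}$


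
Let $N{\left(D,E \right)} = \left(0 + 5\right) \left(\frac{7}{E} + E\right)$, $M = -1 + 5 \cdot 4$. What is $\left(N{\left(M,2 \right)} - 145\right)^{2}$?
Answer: $\frac{55225}{4} \approx 13806.0$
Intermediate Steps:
$M = 19$ ($M = -1 + 20 = 19$)
$N{\left(D,E \right)} = 5 E + \frac{35}{E}$ ($N{\left(D,E \right)} = 5 \left(E + \frac{7}{E}\right) = 5 E + \frac{35}{E}$)
$\left(N{\left(M,2 \right)} - 145\right)^{2} = \left(\left(5 \cdot 2 + \frac{35}{2}\right) - 145\right)^{2} = \left(\left(10 + 35 \cdot \frac{1}{2}\right) - 145\right)^{2} = \left(\left(10 + \frac{35}{2}\right) - 145\right)^{2} = \left(\frac{55}{2} - 145\right)^{2} = \left(- \frac{235}{2}\right)^{2} = \frac{55225}{4}$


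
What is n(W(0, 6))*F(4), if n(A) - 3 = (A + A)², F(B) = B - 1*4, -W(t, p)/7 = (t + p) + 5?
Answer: 0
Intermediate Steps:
W(t, p) = -35 - 7*p - 7*t (W(t, p) = -7*((t + p) + 5) = -7*((p + t) + 5) = -7*(5 + p + t) = -35 - 7*p - 7*t)
F(B) = -4 + B (F(B) = B - 4 = -4 + B)
n(A) = 3 + 4*A² (n(A) = 3 + (A + A)² = 3 + (2*A)² = 3 + 4*A²)
n(W(0, 6))*F(4) = (3 + 4*(-35 - 7*6 - 7*0)²)*(-4 + 4) = (3 + 4*(-35 - 42 + 0)²)*0 = (3 + 4*(-77)²)*0 = (3 + 4*5929)*0 = (3 + 23716)*0 = 23719*0 = 0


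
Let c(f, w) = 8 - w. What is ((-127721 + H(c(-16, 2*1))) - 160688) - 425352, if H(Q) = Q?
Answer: -713755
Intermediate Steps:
((-127721 + H(c(-16, 2*1))) - 160688) - 425352 = ((-127721 + (8 - 2)) - 160688) - 425352 = ((-127721 + 6) - 160688) - 425352 = (-127715 - 160688) - 425352 = -288403 - 425352 = -713755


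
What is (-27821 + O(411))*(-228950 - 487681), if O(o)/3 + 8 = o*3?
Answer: 17303772126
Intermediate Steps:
O(o) = -24 + 9*o (O(o) = -24 + 3*(o*3) = -24 + 3*(3*o) = -24 + 9*o)
(-27821 + O(411))*(-228950 - 487681) = (-27821 + (-24 + 9*411))*(-228950 - 487681) = (-27821 + (-24 + 3699))*(-716631) = (-27821 + 3675)*(-716631) = -24146*(-716631) = 17303772126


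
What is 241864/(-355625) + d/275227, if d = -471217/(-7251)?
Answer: -482513388635503/709710491195625 ≈ -0.67987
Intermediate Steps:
d = 471217/7251 (d = -471217*(-1/7251) = 471217/7251 ≈ 64.986)
241864/(-355625) + d/275227 = 241864/(-355625) + (471217/7251)/275227 = 241864*(-1/355625) + (471217/7251)*(1/275227) = -241864/355625 + 471217/1995670977 = -482513388635503/709710491195625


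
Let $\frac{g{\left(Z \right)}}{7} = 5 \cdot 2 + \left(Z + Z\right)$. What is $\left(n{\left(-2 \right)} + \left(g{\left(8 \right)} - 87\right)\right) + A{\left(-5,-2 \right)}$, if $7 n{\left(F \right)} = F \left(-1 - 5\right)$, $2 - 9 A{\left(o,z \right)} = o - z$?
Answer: $\frac{6128}{63} \approx 97.27$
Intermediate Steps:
$g{\left(Z \right)} = 70 + 14 Z$ ($g{\left(Z \right)} = 7 \left(5 \cdot 2 + \left(Z + Z\right)\right) = 7 \left(10 + 2 Z\right) = 70 + 14 Z$)
$A{\left(o,z \right)} = \frac{2}{9} - \frac{o}{9} + \frac{z}{9}$ ($A{\left(o,z \right)} = \frac{2}{9} - \frac{o - z}{9} = \frac{2}{9} - \left(- \frac{z}{9} + \frac{o}{9}\right) = \frac{2}{9} - \frac{o}{9} + \frac{z}{9}$)
$n{\left(F \right)} = - \frac{6 F}{7}$ ($n{\left(F \right)} = \frac{F \left(-1 - 5\right)}{7} = \frac{F \left(-6\right)}{7} = \frac{\left(-6\right) F}{7} = - \frac{6 F}{7}$)
$\left(n{\left(-2 \right)} + \left(g{\left(8 \right)} - 87\right)\right) + A{\left(-5,-2 \right)} = \left(\left(- \frac{6}{7}\right) \left(-2\right) + \left(\left(70 + 14 \cdot 8\right) - 87\right)\right) + \left(\frac{2}{9} - - \frac{5}{9} + \frac{1}{9} \left(-2\right)\right) = \left(\frac{12}{7} + \left(\left(70 + 112\right) - 87\right)\right) + \left(\frac{2}{9} + \frac{5}{9} - \frac{2}{9}\right) = \left(\frac{12}{7} + \left(182 - 87\right)\right) + \frac{5}{9} = \left(\frac{12}{7} + 95\right) + \frac{5}{9} = \frac{677}{7} + \frac{5}{9} = \frac{6128}{63}$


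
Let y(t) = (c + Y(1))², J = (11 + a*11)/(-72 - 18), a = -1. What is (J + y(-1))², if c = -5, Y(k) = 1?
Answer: 256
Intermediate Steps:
J = 0 (J = (11 - 1*11)/(-72 - 18) = (11 - 11)/(-90) = 0*(-1/90) = 0)
y(t) = 16 (y(t) = (-5 + 1)² = (-4)² = 16)
(J + y(-1))² = (0 + 16)² = 16² = 256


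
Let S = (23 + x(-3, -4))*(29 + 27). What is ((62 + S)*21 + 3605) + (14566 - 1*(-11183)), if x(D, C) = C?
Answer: 53000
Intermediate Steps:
S = 1064 (S = (23 - 4)*(29 + 27) = 19*56 = 1064)
((62 + S)*21 + 3605) + (14566 - 1*(-11183)) = ((62 + 1064)*21 + 3605) + (14566 - 1*(-11183)) = (1126*21 + 3605) + (14566 + 11183) = (23646 + 3605) + 25749 = 27251 + 25749 = 53000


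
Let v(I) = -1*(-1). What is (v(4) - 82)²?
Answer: 6561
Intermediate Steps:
v(I) = 1
(v(4) - 82)² = (1 - 82)² = (-81)² = 6561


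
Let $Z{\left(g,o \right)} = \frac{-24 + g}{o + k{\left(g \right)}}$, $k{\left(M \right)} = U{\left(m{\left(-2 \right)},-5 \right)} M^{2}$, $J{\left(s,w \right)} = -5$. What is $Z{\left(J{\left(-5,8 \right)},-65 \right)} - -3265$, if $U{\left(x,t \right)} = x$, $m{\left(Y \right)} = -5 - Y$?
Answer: $\frac{457129}{140} \approx 3265.2$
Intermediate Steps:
$k{\left(M \right)} = - 3 M^{2}$ ($k{\left(M \right)} = \left(-5 - -2\right) M^{2} = \left(-5 + 2\right) M^{2} = - 3 M^{2}$)
$Z{\left(g,o \right)} = \frac{-24 + g}{o - 3 g^{2}}$
$Z{\left(J{\left(-5,8 \right)},-65 \right)} - -3265 = \frac{24 - -5}{\left(-1\right) \left(-65\right) + 3 \left(-5\right)^{2}} - -3265 = \frac{24 + 5}{65 + 3 \cdot 25} + 3265 = \frac{1}{65 + 75} \cdot 29 + 3265 = \frac{1}{140} \cdot 29 + 3265 = \frac{29}{140} + 3265 = \frac{457129}{140}$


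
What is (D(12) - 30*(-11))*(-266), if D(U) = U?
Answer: -90972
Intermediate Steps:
(D(12) - 30*(-11))*(-266) = (12 - 30*(-11))*(-266) = (12 + 330)*(-266) = 342*(-266) = -90972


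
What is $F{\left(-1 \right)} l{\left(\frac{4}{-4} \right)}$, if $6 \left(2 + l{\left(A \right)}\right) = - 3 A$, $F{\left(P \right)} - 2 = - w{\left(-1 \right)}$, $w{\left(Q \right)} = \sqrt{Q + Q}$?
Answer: $-3 + \frac{3 i \sqrt{2}}{2} \approx -3.0 + 2.1213 i$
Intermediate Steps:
$w{\left(Q \right)} = \sqrt{2} \sqrt{Q}$ ($w{\left(Q \right)} = \sqrt{2 Q} = \sqrt{2} \sqrt{Q}$)
$F{\left(P \right)} = 2 - i \sqrt{2}$ ($F{\left(P \right)} = 2 - \sqrt{2} \sqrt{-1} = 2 - \sqrt{2} i = 2 - i \sqrt{2}$)
$l{\left(A \right)} = -2 - \frac{A}{2}$ ($l{\left(A \right)} = -2 + \frac{\left(-3\right) A}{6} = -2 - \frac{A}{2}$)
$F{\left(-1 \right)} l{\left(\frac{4}{-4} \right)} = \left(2 - i \sqrt{2}\right) \left(-2 - \frac{4 \frac{1}{-4}}{2}\right) = \left(2 - i \sqrt{2}\right) \left(-2 - \frac{4 \left(- \frac{1}{4}\right)}{2}\right) = \left(2 - i \sqrt{2}\right) \left(-2 - - \frac{1}{2}\right) = \left(2 - i \sqrt{2}\right) \left(-2 + \frac{1}{2}\right) = \left(2 - i \sqrt{2}\right) \left(- \frac{3}{2}\right) = -3 + \frac{3 i \sqrt{2}}{2}$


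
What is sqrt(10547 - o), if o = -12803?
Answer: 5*sqrt(934) ≈ 152.81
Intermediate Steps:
sqrt(10547 - o) = sqrt(10547 - 1*(-12803)) = sqrt(10547 + 12803) = sqrt(23350) = 5*sqrt(934)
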